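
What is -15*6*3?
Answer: -270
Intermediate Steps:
-15*6*3 = -90*3 = -270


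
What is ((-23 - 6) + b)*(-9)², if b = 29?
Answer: 0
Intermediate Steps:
((-23 - 6) + b)*(-9)² = ((-23 - 6) + 29)*(-9)² = (-29 + 29)*81 = 0*81 = 0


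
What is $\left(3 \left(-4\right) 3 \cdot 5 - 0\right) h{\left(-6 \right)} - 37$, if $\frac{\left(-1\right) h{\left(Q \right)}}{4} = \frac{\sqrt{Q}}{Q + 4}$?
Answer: $-37 - 360 i \sqrt{6} \approx -37.0 - 881.82 i$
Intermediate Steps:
$h{\left(Q \right)} = - \frac{4 \sqrt{Q}}{4 + Q}$ ($h{\left(Q \right)} = - 4 \frac{\sqrt{Q}}{Q + 4} = - 4 \frac{\sqrt{Q}}{4 + Q} = - \frac{4 \sqrt{Q}}{4 + Q}$)
$\left(3 \left(-4\right) 3 \cdot 5 - 0\right) h{\left(-6 \right)} - 37 = \left(3 \left(-4\right) 3 \cdot 5 - 0\right) \left(- \frac{4 \sqrt{-6}}{4 - 6}\right) - 37 = \left(\left(-12\right) 3 \cdot 5 + 0\right) \left(- \frac{4 i \sqrt{6}}{-2}\right) - 37 = \left(\left(-36\right) 5 + 0\right) \left(\left(-4\right) i \sqrt{6} \left(- \frac{1}{2}\right)\right) - 37 = \left(-180 + 0\right) 2 i \sqrt{6} - 37 = - 180 \cdot 2 i \sqrt{6} - 37 = - 360 i \sqrt{6} - 37 = -37 - 360 i \sqrt{6}$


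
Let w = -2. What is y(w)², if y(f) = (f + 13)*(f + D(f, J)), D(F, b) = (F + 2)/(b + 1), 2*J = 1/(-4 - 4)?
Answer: 484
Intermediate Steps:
J = -1/16 (J = 1/(2*(-4 - 4)) = (½)/(-8) = (½)*(-⅛) = -1/16 ≈ -0.062500)
D(F, b) = (2 + F)/(1 + b)
y(f) = (13 + f)*(32/15 + 31*f/15) (y(f) = (f + 13)*(f + (2 + f)/(1 - 1/16)) = (13 + f)*(f + (2 + f)/(15/16)) = (13 + f)*(f + 16*(2 + f)/15) = (13 + f)*(f + (32/15 + 16*f/15)) = (13 + f)*(32/15 + 31*f/15))
y(w)² = (416/15 + 29*(-2) + (31/15)*(-2)²)² = (416/15 - 58 + (31/15)*4)² = (416/15 - 58 + 124/15)² = (-22)² = 484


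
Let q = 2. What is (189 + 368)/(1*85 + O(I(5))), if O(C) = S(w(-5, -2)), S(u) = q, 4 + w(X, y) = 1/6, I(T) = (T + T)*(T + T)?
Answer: 557/87 ≈ 6.4023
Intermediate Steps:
I(T) = 4*T² (I(T) = (2*T)*(2*T) = 4*T²)
w(X, y) = -23/6 (w(X, y) = -4 + 1/6 = -4 + ⅙ = -23/6)
S(u) = 2
O(C) = 2
(189 + 368)/(1*85 + O(I(5))) = (189 + 368)/(1*85 + 2) = 557/(85 + 2) = 557/87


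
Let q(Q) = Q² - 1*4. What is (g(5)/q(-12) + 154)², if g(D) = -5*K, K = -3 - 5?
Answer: 1166400/49 ≈ 23804.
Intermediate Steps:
q(Q) = -4 + Q² (q(Q) = Q² - 4 = -4 + Q²)
K = -8
g(D) = 40 (g(D) = -5*(-8) = 40)
(g(5)/q(-12) + 154)² = (40/(-4 + (-12)²) + 154)² = (40/(-4 + 144) + 154)² = (40/140 + 154)² = (40*(1/140) + 154)² = (2/7 + 154)² = (1080/7)² = 1166400/49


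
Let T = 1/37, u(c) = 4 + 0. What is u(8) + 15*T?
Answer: 163/37 ≈ 4.4054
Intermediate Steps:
u(c) = 4
T = 1/37 ≈ 0.027027
u(8) + 15*T = 4 + 15*(1/37) = 4 + 15/37 = 163/37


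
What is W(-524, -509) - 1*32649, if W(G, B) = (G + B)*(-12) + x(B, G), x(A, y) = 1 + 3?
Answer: -20249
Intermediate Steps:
x(A, y) = 4
W(G, B) = 4 - 12*B - 12*G (W(G, B) = (G + B)*(-12) + 4 = (B + G)*(-12) + 4 = (-12*B - 12*G) + 4 = 4 - 12*B - 12*G)
W(-524, -509) - 1*32649 = (4 - 12*(-509) - 12*(-524)) - 1*32649 = (4 + 6108 + 6288) - 32649 = 12400 - 32649 = -20249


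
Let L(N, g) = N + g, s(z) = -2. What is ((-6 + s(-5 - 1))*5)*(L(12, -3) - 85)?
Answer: 3040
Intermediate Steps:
((-6 + s(-5 - 1))*5)*(L(12, -3) - 85) = ((-6 - 2)*5)*((12 - 3) - 85) = (-8*5)*(9 - 85) = -40*(-76) = 3040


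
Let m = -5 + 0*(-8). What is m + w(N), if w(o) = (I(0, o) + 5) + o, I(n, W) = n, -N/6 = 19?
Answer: -114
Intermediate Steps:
N = -114 (N = -6*19 = -114)
m = -5 (m = -5 + 0 = -5)
w(o) = 5 + o (w(o) = (0 + 5) + o = 5 + o)
m + w(N) = -5 + (5 - 114) = -5 - 109 = -114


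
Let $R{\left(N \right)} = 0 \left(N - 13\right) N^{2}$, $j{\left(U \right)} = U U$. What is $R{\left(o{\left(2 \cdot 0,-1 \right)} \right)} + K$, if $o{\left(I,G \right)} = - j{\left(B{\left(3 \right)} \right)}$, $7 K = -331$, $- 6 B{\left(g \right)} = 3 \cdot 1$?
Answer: $- \frac{331}{7} \approx -47.286$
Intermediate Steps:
$B{\left(g \right)} = - \frac{1}{2}$ ($B{\left(g \right)} = - \frac{3 \cdot 1}{6} = \left(- \frac{1}{6}\right) 3 = - \frac{1}{2}$)
$K = - \frac{331}{7}$ ($K = \frac{1}{7} \left(-331\right) = - \frac{331}{7} \approx -47.286$)
$j{\left(U \right)} = U^{2}$
$o{\left(I,G \right)} = - \frac{1}{4}$ ($o{\left(I,G \right)} = - \left(- \frac{1}{2}\right)^{2} = \left(-1\right) \frac{1}{4} = - \frac{1}{4}$)
$R{\left(N \right)} = 0$ ($R{\left(N \right)} = 0 \left(-13 + N\right) N^{2} = 0 N^{2} = 0$)
$R{\left(o{\left(2 \cdot 0,-1 \right)} \right)} + K = 0 - \frac{331}{7} = - \frac{331}{7}$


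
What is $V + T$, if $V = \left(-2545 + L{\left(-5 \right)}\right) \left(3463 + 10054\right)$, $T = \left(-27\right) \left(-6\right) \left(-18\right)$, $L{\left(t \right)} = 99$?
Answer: $-33065498$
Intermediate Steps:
$T = -2916$ ($T = 162 \left(-18\right) = -2916$)
$V = -33062582$ ($V = \left(-2545 + 99\right) \left(3463 + 10054\right) = \left(-2446\right) 13517 = -33062582$)
$V + T = -33062582 - 2916 = -33065498$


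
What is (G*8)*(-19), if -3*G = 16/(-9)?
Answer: -2432/27 ≈ -90.074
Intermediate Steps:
G = 16/27 (G = -16/(3*(-9)) = -16*(-1)/(3*9) = -⅓*(-16/9) = 16/27 ≈ 0.59259)
(G*8)*(-19) = ((16/27)*8)*(-19) = (128/27)*(-19) = -2432/27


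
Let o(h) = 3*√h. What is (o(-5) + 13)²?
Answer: 124 + 78*I*√5 ≈ 124.0 + 174.41*I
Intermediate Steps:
(o(-5) + 13)² = (3*√(-5) + 13)² = (3*(I*√5) + 13)² = (3*I*√5 + 13)² = (13 + 3*I*√5)²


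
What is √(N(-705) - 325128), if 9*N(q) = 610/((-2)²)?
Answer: I*√11703998/6 ≈ 570.19*I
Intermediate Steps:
N(q) = 305/18 (N(q) = (610/((-2)²))/9 = (610/4)/9 = (610*(¼))/9 = (⅑)*(305/2) = 305/18)
√(N(-705) - 325128) = √(305/18 - 325128) = √(-5851999/18) = I*√11703998/6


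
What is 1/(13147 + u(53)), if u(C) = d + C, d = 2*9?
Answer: 1/13218 ≈ 7.5654e-5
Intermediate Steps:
d = 18
u(C) = 18 + C
1/(13147 + u(53)) = 1/(13147 + (18 + 53)) = 1/(13147 + 71) = 1/13218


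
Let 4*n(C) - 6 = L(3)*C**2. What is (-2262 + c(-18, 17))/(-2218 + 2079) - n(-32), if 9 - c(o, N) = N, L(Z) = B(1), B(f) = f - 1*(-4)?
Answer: -351717/278 ≈ -1265.2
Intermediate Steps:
B(f) = 4 + f (B(f) = f + 4 = 4 + f)
L(Z) = 5 (L(Z) = 4 + 1 = 5)
c(o, N) = 9 - N
n(C) = 3/2 + 5*C**2/4 (n(C) = 3/2 + (5*C**2)/4 = 3/2 + 5*C**2/4)
(-2262 + c(-18, 17))/(-2218 + 2079) - n(-32) = (-2262 + (9 - 1*17))/(-2218 + 2079) - (3/2 + (5/4)*(-32)**2) = (-2262 + (9 - 17))/(-139) - (3/2 + (5/4)*1024) = (-2262 - 8)*(-1/139) - (3/2 + 1280) = -2270*(-1/139) - 1*2563/2 = 2270/139 - 2563/2 = -351717/278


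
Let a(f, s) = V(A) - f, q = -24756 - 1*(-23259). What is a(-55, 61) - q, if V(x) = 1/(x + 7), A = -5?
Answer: 3105/2 ≈ 1552.5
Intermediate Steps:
q = -1497 (q = -24756 + 23259 = -1497)
V(x) = 1/(7 + x)
a(f, s) = 1/2 - f (a(f, s) = 1/(7 - 5) - f = 1/2 - f)
a(-55, 61) - q = (1/2 - 1*(-55)) - 1*(-1497) = (1/2 + 55) + 1497 = 111/2 + 1497 = 3105/2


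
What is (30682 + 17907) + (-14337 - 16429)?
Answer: 17823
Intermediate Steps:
(30682 + 17907) + (-14337 - 16429) = 48589 - 30766 = 17823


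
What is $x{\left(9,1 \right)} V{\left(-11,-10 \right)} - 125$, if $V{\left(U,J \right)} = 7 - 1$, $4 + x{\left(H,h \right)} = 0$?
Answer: $-149$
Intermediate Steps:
$x{\left(H,h \right)} = -4$ ($x{\left(H,h \right)} = -4 + 0 = -4$)
$V{\left(U,J \right)} = 6$
$x{\left(9,1 \right)} V{\left(-11,-10 \right)} - 125 = \left(-4\right) 6 - 125 = -24 - 125 = -149$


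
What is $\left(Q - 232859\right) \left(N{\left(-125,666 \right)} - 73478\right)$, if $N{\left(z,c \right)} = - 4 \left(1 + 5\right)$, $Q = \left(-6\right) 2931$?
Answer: $18408208390$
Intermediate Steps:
$Q = -17586$
$N{\left(z,c \right)} = -24$ ($N{\left(z,c \right)} = \left(-4\right) 6 = -24$)
$\left(Q - 232859\right) \left(N{\left(-125,666 \right)} - 73478\right) = \left(-17586 - 232859\right) \left(-24 - 73478\right) = \left(-250445\right) \left(-73502\right) = 18408208390$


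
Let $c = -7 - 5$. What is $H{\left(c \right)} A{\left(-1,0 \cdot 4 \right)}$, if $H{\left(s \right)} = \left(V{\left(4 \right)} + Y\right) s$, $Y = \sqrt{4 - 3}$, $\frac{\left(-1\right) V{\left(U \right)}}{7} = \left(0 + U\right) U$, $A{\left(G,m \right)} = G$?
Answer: $-1332$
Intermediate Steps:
$V{\left(U \right)} = - 7 U^{2}$ ($V{\left(U \right)} = - 7 \left(0 + U\right) U = - 7 U U = - 7 U^{2}$)
$Y = 1$ ($Y = \sqrt{1} = 1$)
$c = -12$
$H{\left(s \right)} = - 111 s$ ($H{\left(s \right)} = \left(- 7 \cdot 4^{2} + 1\right) s = \left(\left(-7\right) 16 + 1\right) s = \left(-112 + 1\right) s = - 111 s$)
$H{\left(c \right)} A{\left(-1,0 \cdot 4 \right)} = \left(-111\right) \left(-12\right) \left(-1\right) = 1332 \left(-1\right) = -1332$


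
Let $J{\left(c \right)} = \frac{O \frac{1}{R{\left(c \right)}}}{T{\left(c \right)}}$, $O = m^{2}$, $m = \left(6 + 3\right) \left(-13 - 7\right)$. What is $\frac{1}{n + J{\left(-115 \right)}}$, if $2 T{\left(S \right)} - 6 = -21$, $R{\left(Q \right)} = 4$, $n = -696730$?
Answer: $- \frac{1}{697810} \approx -1.4331 \cdot 10^{-6}$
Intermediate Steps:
$m = -180$ ($m = 9 \left(-20\right) = -180$)
$T{\left(S \right)} = - \frac{15}{2}$ ($T{\left(S \right)} = 3 + \frac{1}{2} \left(-21\right) = 3 - \frac{21}{2} = - \frac{15}{2}$)
$O = 32400$ ($O = \left(-180\right)^{2} = 32400$)
$J{\left(c \right)} = -1080$ ($J{\left(c \right)} = \frac{32400 \cdot \frac{1}{4}}{- \frac{15}{2}} = 32400 \cdot \frac{1}{4} \left(- \frac{2}{15}\right) = 8100 \left(- \frac{2}{15}\right) = -1080$)
$\frac{1}{n + J{\left(-115 \right)}} = \frac{1}{-696730 - 1080} = \frac{1}{-697810} = - \frac{1}{697810}$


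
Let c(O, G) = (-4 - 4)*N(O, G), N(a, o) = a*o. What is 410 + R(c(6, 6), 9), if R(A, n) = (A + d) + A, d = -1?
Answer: -167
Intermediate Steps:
c(O, G) = -8*G*O (c(O, G) = (-4 - 4)*(O*G) = -8*G*O)
R(A, n) = -1 + 2*A (R(A, n) = (A - 1) + A = (-1 + A) + A = -1 + 2*A)
410 + R(c(6, 6), 9) = 410 + (-1 + 2*(-8*6*6)) = 410 + (-1 + 2*(-288)) = 410 + (-1 - 576) = 410 - 577 = -167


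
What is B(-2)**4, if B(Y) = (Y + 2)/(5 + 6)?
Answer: 0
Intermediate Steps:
B(Y) = 2/11 + Y/11 (B(Y) = (2 + Y)/11 = (2 + Y)*(1/11) = 2/11 + Y/11)
B(-2)**4 = (2/11 + (1/11)*(-2))**4 = (2/11 - 2/11)**4 = 0**4 = 0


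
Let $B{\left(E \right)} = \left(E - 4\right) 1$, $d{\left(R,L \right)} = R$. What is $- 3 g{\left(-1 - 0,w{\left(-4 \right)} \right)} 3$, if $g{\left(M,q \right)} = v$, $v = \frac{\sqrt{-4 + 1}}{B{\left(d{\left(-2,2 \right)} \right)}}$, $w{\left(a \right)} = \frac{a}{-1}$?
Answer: $\frac{3 i \sqrt{3}}{2} \approx 2.5981 i$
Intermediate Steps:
$B{\left(E \right)} = -4 + E$ ($B{\left(E \right)} = \left(-4 + E\right) 1 = -4 + E$)
$w{\left(a \right)} = - a$ ($w{\left(a \right)} = a \left(-1\right) = - a$)
$v = - \frac{i \sqrt{3}}{6}$ ($v = \frac{\sqrt{-4 + 1}}{-4 - 2} = \frac{\sqrt{-3}}{-6} = i \sqrt{3} \left(- \frac{1}{6}\right) = - \frac{i \sqrt{3}}{6} \approx - 0.28868 i$)
$g{\left(M,q \right)} = - \frac{i \sqrt{3}}{6}$
$- 3 g{\left(-1 - 0,w{\left(-4 \right)} \right)} 3 = - 3 \left(- \frac{i \sqrt{3}}{6}\right) 3 = \frac{i \sqrt{3}}{2} \cdot 3 = \frac{3 i \sqrt{3}}{2}$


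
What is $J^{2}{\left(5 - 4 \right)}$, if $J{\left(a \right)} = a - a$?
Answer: $0$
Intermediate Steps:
$J{\left(a \right)} = 0$
$J^{2}{\left(5 - 4 \right)} = 0^{2} = 0$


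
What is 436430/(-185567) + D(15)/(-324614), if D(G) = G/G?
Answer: -141671473587/60237646138 ≈ -2.3519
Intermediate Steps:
D(G) = 1
436430/(-185567) + D(15)/(-324614) = 436430/(-185567) + 1/(-324614) = 436430*(-1/185567) + 1*(-1/324614) = -436430/185567 - 1/324614 = -141671473587/60237646138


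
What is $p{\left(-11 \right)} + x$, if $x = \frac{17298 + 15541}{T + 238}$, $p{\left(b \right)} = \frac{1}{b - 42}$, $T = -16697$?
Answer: $- \frac{1756926}{872327} \approx -2.0141$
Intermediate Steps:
$p{\left(b \right)} = \frac{1}{-42 + b}$
$x = - \frac{32839}{16459}$ ($x = \frac{17298 + 15541}{-16697 + 238} = \frac{32839}{-16459} = 32839 \left(- \frac{1}{16459}\right) = - \frac{32839}{16459} \approx -1.9952$)
$p{\left(-11 \right)} + x = \frac{1}{-42 - 11} - \frac{32839}{16459} = \frac{1}{-53} - \frac{32839}{16459} = - \frac{1}{53} - \frac{32839}{16459} = - \frac{1756926}{872327}$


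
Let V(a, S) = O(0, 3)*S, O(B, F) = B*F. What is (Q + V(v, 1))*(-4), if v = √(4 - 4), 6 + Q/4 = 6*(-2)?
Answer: 288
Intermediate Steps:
Q = -72 (Q = -24 + 4*(6*(-2)) = -24 + 4*(-12) = -24 - 48 = -72)
v = 0 (v = √0 = 0)
V(a, S) = 0 (V(a, S) = (0*3)*S = 0*S = 0)
(Q + V(v, 1))*(-4) = (-72 + 0)*(-4) = -72*(-4) = 288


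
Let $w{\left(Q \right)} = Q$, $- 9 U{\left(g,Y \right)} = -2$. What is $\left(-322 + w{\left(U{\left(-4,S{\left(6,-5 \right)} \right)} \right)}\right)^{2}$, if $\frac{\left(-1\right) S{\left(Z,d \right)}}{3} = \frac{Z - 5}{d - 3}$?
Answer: $\frac{8386816}{81} \approx 1.0354 \cdot 10^{5}$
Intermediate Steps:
$S{\left(Z,d \right)} = - \frac{3 \left(-5 + Z\right)}{-3 + d}$ ($S{\left(Z,d \right)} = - 3 \frac{Z - 5}{d - 3} = - 3 \frac{-5 + Z}{-3 + d} = - \frac{3 \left(-5 + Z\right)}{-3 + d}$)
$U{\left(g,Y \right)} = \frac{2}{9}$ ($U{\left(g,Y \right)} = \left(- \frac{1}{9}\right) \left(-2\right) = \frac{2}{9}$)
$\left(-322 + w{\left(U{\left(-4,S{\left(6,-5 \right)} \right)} \right)}\right)^{2} = \left(-322 + \frac{2}{9}\right)^{2} = \left(- \frac{2896}{9}\right)^{2} = \frac{8386816}{81}$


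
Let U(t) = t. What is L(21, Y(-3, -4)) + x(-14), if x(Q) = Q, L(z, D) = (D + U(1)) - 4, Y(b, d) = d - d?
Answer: -17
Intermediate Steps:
Y(b, d) = 0
L(z, D) = -3 + D (L(z, D) = (D + 1) - 4 = (1 + D) - 4 = -3 + D)
L(21, Y(-3, -4)) + x(-14) = (-3 + 0) - 14 = -3 - 14 = -17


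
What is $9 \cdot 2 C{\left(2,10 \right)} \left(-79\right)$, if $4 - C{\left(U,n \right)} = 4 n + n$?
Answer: $65412$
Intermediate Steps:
$C{\left(U,n \right)} = 4 - 5 n$ ($C{\left(U,n \right)} = 4 - \left(4 n + n\right) = 4 - 5 n$)
$9 \cdot 2 C{\left(2,10 \right)} \left(-79\right) = 9 \cdot 2 \left(4 - 50\right) \left(-79\right) = 18 \left(4 - 50\right) \left(-79\right) = 18 \left(-46\right) \left(-79\right) = \left(-828\right) \left(-79\right) = 65412$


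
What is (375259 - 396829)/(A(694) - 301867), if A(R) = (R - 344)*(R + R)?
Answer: -7190/61311 ≈ -0.11727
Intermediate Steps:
A(R) = 2*R*(-344 + R) (A(R) = (-344 + R)*(2*R) = 2*R*(-344 + R))
(375259 - 396829)/(A(694) - 301867) = (375259 - 396829)/(2*694*(-344 + 694) - 301867) = -21570/(2*694*350 - 301867) = -21570/(485800 - 301867) = -21570/183933 = -21570*1/183933 = -7190/61311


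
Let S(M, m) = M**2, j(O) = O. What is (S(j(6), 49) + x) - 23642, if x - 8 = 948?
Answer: -22650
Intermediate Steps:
x = 956 (x = 8 + 948 = 956)
(S(j(6), 49) + x) - 23642 = (6**2 + 956) - 23642 = (36 + 956) - 23642 = 992 - 23642 = -22650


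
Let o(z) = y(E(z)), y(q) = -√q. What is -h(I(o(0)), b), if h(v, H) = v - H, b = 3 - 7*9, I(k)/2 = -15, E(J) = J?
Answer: -30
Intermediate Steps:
o(z) = -√z
I(k) = -30 (I(k) = 2*(-15) = -30)
b = -60 (b = 3 - 63 = -60)
-h(I(o(0)), b) = -(-30 - 1*(-60)) = -(-30 + 60) = -1*30 = -30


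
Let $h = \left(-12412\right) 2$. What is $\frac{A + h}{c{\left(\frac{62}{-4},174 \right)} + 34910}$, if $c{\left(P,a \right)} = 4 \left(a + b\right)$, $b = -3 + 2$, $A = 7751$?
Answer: $- \frac{2439}{5086} \approx -0.47955$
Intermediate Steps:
$b = -1$
$h = -24824$
$c{\left(P,a \right)} = -4 + 4 a$ ($c{\left(P,a \right)} = 4 \left(a - 1\right) = 4 \left(-1 + a\right) = -4 + 4 a$)
$\frac{A + h}{c{\left(\frac{62}{-4},174 \right)} + 34910} = \frac{7751 - 24824}{\left(-4 + 4 \cdot 174\right) + 34910} = - \frac{17073}{\left(-4 + 696\right) + 34910} = - \frac{17073}{692 + 34910} = - \frac{17073}{35602} = \left(-17073\right) \frac{1}{35602} = - \frac{2439}{5086}$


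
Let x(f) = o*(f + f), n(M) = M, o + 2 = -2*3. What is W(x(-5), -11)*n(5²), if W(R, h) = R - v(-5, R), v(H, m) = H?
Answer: 2125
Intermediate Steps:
o = -8 (o = -2 - 2*3 = -2 - 6 = -8)
x(f) = -16*f (x(f) = -8*(f + f) = -16*f)
W(R, h) = 5 + R (W(R, h) = R - 1*(-5) = R + 5 = 5 + R)
W(x(-5), -11)*n(5²) = (5 - 16*(-5))*5² = (5 + 80)*25 = 85*25 = 2125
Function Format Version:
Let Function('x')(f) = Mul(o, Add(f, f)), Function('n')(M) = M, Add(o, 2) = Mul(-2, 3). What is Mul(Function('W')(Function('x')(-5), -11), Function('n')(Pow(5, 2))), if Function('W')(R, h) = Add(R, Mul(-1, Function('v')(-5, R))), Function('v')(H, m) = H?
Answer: 2125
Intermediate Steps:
o = -8 (o = Add(-2, Mul(-2, 3)) = Add(-2, -6) = -8)
Function('x')(f) = Mul(-16, f) (Function('x')(f) = Mul(-8, Add(f, f)) = Mul(-8, Mul(2, f)) = Mul(-16, f))
Function('W')(R, h) = Add(5, R) (Function('W')(R, h) = Add(R, Mul(-1, -5)) = Add(R, 5) = Add(5, R))
Mul(Function('W')(Function('x')(-5), -11), Function('n')(Pow(5, 2))) = Mul(Add(5, Mul(-16, -5)), Pow(5, 2)) = Mul(Add(5, 80), 25) = Mul(85, 25) = 2125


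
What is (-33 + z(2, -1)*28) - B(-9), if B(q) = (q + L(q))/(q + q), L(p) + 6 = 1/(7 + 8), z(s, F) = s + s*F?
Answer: -4567/135 ≈ -33.830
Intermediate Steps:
z(s, F) = s + F*s
L(p) = -89/15 (L(p) = -6 + 1/(7 + 8) = -6 + 1/15 = -89/15)
B(q) = (-89/15 + q)/(2*q) (B(q) = (q - 89/15)/(q + q) = (-89/15 + q)/((2*q)) = (-89/15 + q)*(1/(2*q)) = (-89/15 + q)/(2*q))
(-33 + z(2, -1)*28) - B(-9) = (-33 + (2*(1 - 1))*28) - (-89 + 15*(-9))/(30*(-9)) = (-33 + (2*0)*28) - (-1)*(-89 - 135)/(30*9) = (-33 + 0*28) - (-1)*(-224)/(30*9) = (-33 + 0) - 1*112/135 = -33 - 112/135 = -4567/135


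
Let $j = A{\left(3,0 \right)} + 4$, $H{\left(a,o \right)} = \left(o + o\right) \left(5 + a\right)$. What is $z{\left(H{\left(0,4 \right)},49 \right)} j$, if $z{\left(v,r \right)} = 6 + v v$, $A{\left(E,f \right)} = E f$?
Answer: $6424$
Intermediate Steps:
$H{\left(a,o \right)} = 2 o \left(5 + a\right)$
$z{\left(v,r \right)} = 6 + v^{2}$
$j = 4$ ($j = 3 \cdot 0 + 4 = 0 + 4 = 4$)
$z{\left(H{\left(0,4 \right)},49 \right)} j = \left(6 + \left(2 \cdot 4 \left(5 + 0\right)\right)^{2}\right) 4 = \left(6 + \left(2 \cdot 4 \cdot 5\right)^{2}\right) 4 = \left(6 + 40^{2}\right) 4 = \left(6 + 1600\right) 4 = 1606 \cdot 4 = 6424$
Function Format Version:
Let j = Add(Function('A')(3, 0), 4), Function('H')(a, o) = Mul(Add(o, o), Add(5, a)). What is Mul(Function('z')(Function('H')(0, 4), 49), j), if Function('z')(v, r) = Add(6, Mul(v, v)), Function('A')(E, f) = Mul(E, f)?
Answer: 6424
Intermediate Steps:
Function('H')(a, o) = Mul(2, o, Add(5, a)) (Function('H')(a, o) = Mul(Mul(2, o), Add(5, a)) = Mul(2, o, Add(5, a)))
Function('z')(v, r) = Add(6, Pow(v, 2))
j = 4 (j = Add(Mul(3, 0), 4) = Add(0, 4) = 4)
Mul(Function('z')(Function('H')(0, 4), 49), j) = Mul(Add(6, Pow(Mul(2, 4, Add(5, 0)), 2)), 4) = Mul(Add(6, Pow(Mul(2, 4, 5), 2)), 4) = Mul(Add(6, Pow(40, 2)), 4) = Mul(Add(6, 1600), 4) = Mul(1606, 4) = 6424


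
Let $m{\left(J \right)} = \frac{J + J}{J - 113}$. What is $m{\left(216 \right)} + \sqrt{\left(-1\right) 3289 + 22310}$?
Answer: $\frac{432}{103} + \sqrt{19021} \approx 142.11$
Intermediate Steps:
$m{\left(J \right)} = \frac{2 J}{-113 + J}$
$m{\left(216 \right)} + \sqrt{\left(-1\right) 3289 + 22310} = 2 \cdot 216 \frac{1}{-113 + 216} + \sqrt{\left(-1\right) 3289 + 22310} = 2 \cdot 216 \cdot \frac{1}{103} + \sqrt{-3289 + 22310} = 2 \cdot 216 \cdot \frac{1}{103} + \sqrt{19021} = \frac{432}{103} + \sqrt{19021}$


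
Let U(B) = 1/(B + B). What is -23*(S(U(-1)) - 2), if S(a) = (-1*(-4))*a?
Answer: 92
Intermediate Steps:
U(B) = 1/(2*B)
S(a) = 4*a
-23*(S(U(-1)) - 2) = -23*(4*((½)/(-1)) - 2) = -23*(4*((½)*(-1)) - 2) = -23*(4*(-½) - 2) = -23*(-2 - 2) = -23*(-4) = 92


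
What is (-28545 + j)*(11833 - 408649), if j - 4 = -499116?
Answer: 209382740112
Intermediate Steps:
j = -499112 (j = 4 - 499116 = -499112)
(-28545 + j)*(11833 - 408649) = (-28545 - 499112)*(11833 - 408649) = -527657*(-396816) = 209382740112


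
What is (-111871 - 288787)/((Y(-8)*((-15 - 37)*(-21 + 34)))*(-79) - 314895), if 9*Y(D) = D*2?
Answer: 3605922/3688519 ≈ 0.97761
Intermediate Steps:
Y(D) = 2*D/9 (Y(D) = (D*2)/9 = (2*D)/9 = 2*D/9)
(-111871 - 288787)/((Y(-8)*((-15 - 37)*(-21 + 34)))*(-79) - 314895) = (-111871 - 288787)/((((2/9)*(-8))*((-15 - 37)*(-21 + 34)))*(-79) - 314895) = -400658/(-(-832)*13/9*(-79) - 314895) = -400658/(-16/9*(-676)*(-79) - 314895) = -400658/((10816/9)*(-79) - 314895) = -400658/(-854464/9 - 314895) = -400658/(-3688519/9) = -400658*(-9/3688519) = 3605922/3688519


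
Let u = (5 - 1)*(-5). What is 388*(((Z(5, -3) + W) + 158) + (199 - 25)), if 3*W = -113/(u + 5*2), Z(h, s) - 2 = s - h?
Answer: 1919242/15 ≈ 1.2795e+5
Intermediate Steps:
u = -20 (u = 4*(-5) = -20)
Z(h, s) = 2 + s - h (Z(h, s) = 2 + (s - h) = 2 + s - h)
W = 113/30 (W = (-113/(-20 + 5*2))/3 = (-113/(-20 + 10))/3 = (-113/(-10))/3 = (-113*(-1/10))/3 = (1/3)*(113/10) = 113/30 ≈ 3.7667)
388*(((Z(5, -3) + W) + 158) + (199 - 25)) = 388*((((2 - 3 - 1*5) + 113/30) + 158) + (199 - 25)) = 388*((((2 - 3 - 5) + 113/30) + 158) + 174) = 388*(((-6 + 113/30) + 158) + 174) = 388*((-67/30 + 158) + 174) = 388*(4673/30 + 174) = 388*(9893/30) = 1919242/15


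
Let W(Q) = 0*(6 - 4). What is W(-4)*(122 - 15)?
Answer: 0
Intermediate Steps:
W(Q) = 0 (W(Q) = 0*2 = 0)
W(-4)*(122 - 15) = 0*(122 - 15) = 0*107 = 0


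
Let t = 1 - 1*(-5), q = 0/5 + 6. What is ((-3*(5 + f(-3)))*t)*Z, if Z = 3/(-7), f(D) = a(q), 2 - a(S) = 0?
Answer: 54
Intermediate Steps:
q = 6 (q = 0*(⅕) + 6 = 0 + 6 = 6)
a(S) = 2 (a(S) = 2 - 1*0 = 2 + 0 = 2)
f(D) = 2
Z = -3/7 (Z = 3*(-⅐) = -3/7 ≈ -0.42857)
t = 6 (t = 1 + 5 = 6)
((-3*(5 + f(-3)))*t)*Z = (-3*(5 + 2)*6)*(-3/7) = (-3*7*6)*(-3/7) = -21*6*(-3/7) = -126*(-3/7) = 54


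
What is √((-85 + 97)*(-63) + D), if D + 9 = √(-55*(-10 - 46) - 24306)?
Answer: √(-765 + I*√21226) ≈ 2.622 + 27.783*I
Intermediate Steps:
D = -9 + I*√21226 (D = -9 + √(-55*(-10 - 46) - 24306) = -9 + √(-55*(-56) - 24306) = -9 + √(3080 - 24306) = -9 + √(-21226) = -9 + I*√21226 ≈ -9.0 + 145.69*I)
√((-85 + 97)*(-63) + D) = √((-85 + 97)*(-63) + (-9 + I*√21226)) = √(12*(-63) + (-9 + I*√21226)) = √(-756 + (-9 + I*√21226)) = √(-765 + I*√21226)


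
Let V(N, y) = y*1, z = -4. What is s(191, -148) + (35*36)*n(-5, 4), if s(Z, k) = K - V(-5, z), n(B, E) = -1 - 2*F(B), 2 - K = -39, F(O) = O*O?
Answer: -64215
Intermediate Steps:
V(N, y) = y
F(O) = O**2
K = 41 (K = 2 - 1*(-39) = 2 + 39 = 41)
n(B, E) = -1 - 2*B**2
s(Z, k) = 45 (s(Z, k) = 41 - 1*(-4) = 41 + 4 = 45)
s(191, -148) + (35*36)*n(-5, 4) = 45 + (35*36)*(-1 - 2*(-5)**2) = 45 + 1260*(-1 - 2*25) = 45 + 1260*(-1 - 50) = 45 + 1260*(-51) = 45 - 64260 = -64215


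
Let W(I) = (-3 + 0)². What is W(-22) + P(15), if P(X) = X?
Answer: 24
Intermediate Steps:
W(I) = 9 (W(I) = (-3)² = 9)
W(-22) + P(15) = 9 + 15 = 24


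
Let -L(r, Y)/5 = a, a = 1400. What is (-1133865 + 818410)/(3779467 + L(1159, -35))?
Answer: -315455/3772467 ≈ -0.083620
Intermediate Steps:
L(r, Y) = -7000 (L(r, Y) = -5*1400 = -7000)
(-1133865 + 818410)/(3779467 + L(1159, -35)) = (-1133865 + 818410)/(3779467 - 7000) = -315455/3772467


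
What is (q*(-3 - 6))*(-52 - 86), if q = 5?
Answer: 6210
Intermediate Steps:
(q*(-3 - 6))*(-52 - 86) = (5*(-3 - 6))*(-52 - 86) = (5*(-9))*(-138) = -45*(-138) = 6210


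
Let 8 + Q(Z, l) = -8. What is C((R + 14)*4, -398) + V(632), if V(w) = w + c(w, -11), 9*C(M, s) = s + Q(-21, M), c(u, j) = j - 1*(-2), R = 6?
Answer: 577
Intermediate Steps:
Q(Z, l) = -16 (Q(Z, l) = -8 - 8 = -16)
c(u, j) = 2 + j (c(u, j) = j + 2 = 2 + j)
C(M, s) = -16/9 + s/9 (C(M, s) = (s - 16)/9 = (-16 + s)/9 = -16/9 + s/9)
V(w) = -9 + w (V(w) = w + (2 - 11) = w - 9 = -9 + w)
C((R + 14)*4, -398) + V(632) = (-16/9 + (⅑)*(-398)) + (-9 + 632) = (-16/9 - 398/9) + 623 = -46 + 623 = 577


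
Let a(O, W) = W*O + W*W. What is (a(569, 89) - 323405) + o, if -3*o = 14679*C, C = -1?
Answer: -259950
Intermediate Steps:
a(O, W) = W² + O*W (a(O, W) = O*W + W² = W² + O*W)
o = 4893 (o = -4893*(-1) = -⅓*(-14679) = 4893)
(a(569, 89) - 323405) + o = (89*(569 + 89) - 323405) + 4893 = (89*658 - 323405) + 4893 = (58562 - 323405) + 4893 = -264843 + 4893 = -259950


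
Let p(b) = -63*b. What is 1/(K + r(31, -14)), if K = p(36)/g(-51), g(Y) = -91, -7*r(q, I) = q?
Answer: 91/1865 ≈ 0.048794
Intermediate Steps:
r(q, I) = -q/7
K = 324/13 (K = -63*36/(-91) = -2268*(-1/91) = 324/13 ≈ 24.923)
1/(K + r(31, -14)) = 1/(324/13 - ⅐*31) = 1/(324/13 - 31/7) = 1/(1865/91) = 91/1865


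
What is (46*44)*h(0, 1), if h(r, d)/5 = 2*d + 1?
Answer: 30360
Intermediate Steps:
h(r, d) = 5 + 10*d (h(r, d) = 5*(2*d + 1) = 5*(1 + 2*d) = 5 + 10*d)
(46*44)*h(0, 1) = (46*44)*(5 + 10*1) = 2024*(5 + 10) = 2024*15 = 30360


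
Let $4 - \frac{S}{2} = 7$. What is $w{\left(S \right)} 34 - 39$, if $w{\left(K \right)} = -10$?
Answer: $-379$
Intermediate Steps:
$S = -6$ ($S = 8 - 14 = -6$)
$w{\left(S \right)} 34 - 39 = \left(-10\right) 34 - 39 = -340 - 39 = -379$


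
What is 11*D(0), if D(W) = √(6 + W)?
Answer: 11*√6 ≈ 26.944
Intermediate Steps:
11*D(0) = 11*√(6 + 0) = 11*√6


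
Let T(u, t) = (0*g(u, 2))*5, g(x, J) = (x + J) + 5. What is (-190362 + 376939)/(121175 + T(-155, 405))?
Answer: 186577/121175 ≈ 1.5397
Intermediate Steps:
g(x, J) = 5 + J + x (g(x, J) = (J + x) + 5 = 5 + J + x)
T(u, t) = 0 (T(u, t) = (0*(5 + 2 + u))*5 = (0*(7 + u))*5 = 0*5 = 0)
(-190362 + 376939)/(121175 + T(-155, 405)) = (-190362 + 376939)/(121175 + 0) = 186577/121175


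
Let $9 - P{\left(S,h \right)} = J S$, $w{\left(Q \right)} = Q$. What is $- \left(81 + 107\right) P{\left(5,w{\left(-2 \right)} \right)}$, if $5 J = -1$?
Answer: $-1880$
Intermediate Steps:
$J = - \frac{1}{5}$ ($J = \frac{1}{5} \left(-1\right) = - \frac{1}{5} \approx -0.2$)
$P{\left(S,h \right)} = 9 + \frac{S}{5}$ ($P{\left(S,h \right)} = 9 - - \frac{S}{5} = 9 + \frac{S}{5}$)
$- \left(81 + 107\right) P{\left(5,w{\left(-2 \right)} \right)} = - \left(81 + 107\right) \left(9 + \frac{1}{5} \cdot 5\right) = - 188 \left(9 + 1\right) = - 188 \cdot 10 = \left(-1\right) 1880 = -1880$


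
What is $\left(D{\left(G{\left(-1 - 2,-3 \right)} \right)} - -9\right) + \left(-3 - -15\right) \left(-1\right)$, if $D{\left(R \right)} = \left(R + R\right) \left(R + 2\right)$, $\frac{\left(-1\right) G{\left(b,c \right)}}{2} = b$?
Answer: $93$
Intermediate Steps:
$G{\left(b,c \right)} = - 2 b$
$D{\left(R \right)} = 2 R \left(2 + R\right)$
$\left(D{\left(G{\left(-1 - 2,-3 \right)} \right)} - -9\right) + \left(-3 - -15\right) \left(-1\right) = \left(2 \left(- 2 \left(-1 - 2\right)\right) \left(2 - 2 \left(-1 - 2\right)\right) - -9\right) + \left(-3 - -15\right) \left(-1\right) = \left(2 \left(- 2 \left(-1 - 2\right)\right) \left(2 - 2 \left(-1 - 2\right)\right) + 9\right) + \left(-3 + 15\right) \left(-1\right) = \left(2 \left(\left(-2\right) \left(-3\right)\right) \left(2 - -6\right) + 9\right) + 12 \left(-1\right) = \left(2 \cdot 6 \left(2 + 6\right) + 9\right) - 12 = \left(2 \cdot 6 \cdot 8 + 9\right) - 12 = \left(96 + 9\right) - 12 = 105 - 12 = 93$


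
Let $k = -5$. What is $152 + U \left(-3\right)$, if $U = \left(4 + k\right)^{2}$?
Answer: $149$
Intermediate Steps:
$U = 1$ ($U = \left(4 - 5\right)^{2} = \left(-1\right)^{2} = 1$)
$152 + U \left(-3\right) = 152 + 1 \left(-3\right) = 152 - 3 = 149$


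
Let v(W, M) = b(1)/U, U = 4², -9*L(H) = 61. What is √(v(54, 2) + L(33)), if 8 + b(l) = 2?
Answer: I*√1030/12 ≈ 2.6745*I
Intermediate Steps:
L(H) = -61/9 (L(H) = -⅑*61 = -61/9)
b(l) = -6 (b(l) = -8 + 2 = -6)
U = 16
v(W, M) = -3/8 (v(W, M) = -6/16 = -6*1/16 = -3/8)
√(v(54, 2) + L(33)) = √(-3/8 - 61/9) = √(-515/72) = I*√1030/12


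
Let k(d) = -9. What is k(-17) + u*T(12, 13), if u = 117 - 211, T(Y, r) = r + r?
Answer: -2453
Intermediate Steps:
T(Y, r) = 2*r
u = -94
k(-17) + u*T(12, 13) = -9 - 188*13 = -9 - 94*26 = -9 - 2444 = -2453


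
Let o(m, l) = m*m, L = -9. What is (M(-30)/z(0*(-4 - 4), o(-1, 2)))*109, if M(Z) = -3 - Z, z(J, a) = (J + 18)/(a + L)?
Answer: -1308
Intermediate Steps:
o(m, l) = m**2
z(J, a) = (18 + J)/(-9 + a) (z(J, a) = (J + 18)/(a - 9) = (18 + J)/(-9 + a))
(M(-30)/z(0*(-4 - 4), o(-1, 2)))*109 = ((-3 - 1*(-30))/(((18 + 0*(-4 - 4))/(-9 + (-1)**2))))*109 = ((-3 + 30)/(((18 + 0*(-8))/(-9 + 1))))*109 = (27/(((18 + 0)/(-8))))*109 = (27/((-1/8*18)))*109 = (27/(-9/4))*109 = (27*(-4/9))*109 = -12*109 = -1308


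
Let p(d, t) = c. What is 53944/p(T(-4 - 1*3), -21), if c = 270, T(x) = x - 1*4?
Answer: 26972/135 ≈ 199.79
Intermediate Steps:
T(x) = -4 + x (T(x) = x - 4 = -4 + x)
p(d, t) = 270
53944/p(T(-4 - 1*3), -21) = 53944/270 = 53944*(1/270) = 26972/135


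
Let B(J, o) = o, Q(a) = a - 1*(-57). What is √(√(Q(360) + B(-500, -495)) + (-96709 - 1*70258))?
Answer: √(-166967 + I*√78) ≈ 0.011 + 408.62*I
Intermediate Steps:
Q(a) = 57 + a (Q(a) = a + 57 = 57 + a)
√(√(Q(360) + B(-500, -495)) + (-96709 - 1*70258)) = √(√((57 + 360) - 495) + (-96709 - 1*70258)) = √(√(417 - 495) + (-96709 - 70258)) = √(√(-78) - 166967) = √(I*√78 - 166967) = √(-166967 + I*√78)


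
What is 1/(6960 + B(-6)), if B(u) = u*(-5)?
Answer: 1/6990 ≈ 0.00014306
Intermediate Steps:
B(u) = -5*u
1/(6960 + B(-6)) = 1/(6960 - 5*(-6)) = 1/(6960 + 30) = 1/6990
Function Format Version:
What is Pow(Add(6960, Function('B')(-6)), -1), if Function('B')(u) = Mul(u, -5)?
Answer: Rational(1, 6990) ≈ 0.00014306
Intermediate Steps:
Function('B')(u) = Mul(-5, u)
Pow(Add(6960, Function('B')(-6)), -1) = Pow(Add(6960, Mul(-5, -6)), -1) = Pow(Add(6960, 30), -1) = Pow(6990, -1) = Rational(1, 6990)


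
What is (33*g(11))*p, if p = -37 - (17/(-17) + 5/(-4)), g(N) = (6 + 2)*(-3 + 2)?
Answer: 9174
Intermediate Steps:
g(N) = -8 (g(N) = 8*(-1) = -8)
p = -139/4 (p = -37 - (17*(-1/17) + 5*(-¼)) = -37 - (-1 - 5/4) = -37 - 1*(-9/4) = -37 + 9/4 = -139/4 ≈ -34.750)
(33*g(11))*p = (33*(-8))*(-139/4) = -264*(-139/4) = 9174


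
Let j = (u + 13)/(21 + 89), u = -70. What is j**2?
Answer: 3249/12100 ≈ 0.26851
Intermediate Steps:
j = -57/110 (j = (-70 + 13)/(21 + 89) = -57/110 ≈ -0.51818)
j**2 = (-57/110)**2 = 3249/12100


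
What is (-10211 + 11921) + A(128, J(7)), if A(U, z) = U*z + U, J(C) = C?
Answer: 2734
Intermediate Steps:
A(U, z) = U + U*z
(-10211 + 11921) + A(128, J(7)) = (-10211 + 11921) + 128*(1 + 7) = 1710 + 128*8 = 1710 + 1024 = 2734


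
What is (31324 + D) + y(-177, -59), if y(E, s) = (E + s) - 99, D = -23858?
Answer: 7131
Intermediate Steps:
y(E, s) = -99 + E + s
(31324 + D) + y(-177, -59) = (31324 - 23858) + (-99 - 177 - 59) = 7466 - 335 = 7131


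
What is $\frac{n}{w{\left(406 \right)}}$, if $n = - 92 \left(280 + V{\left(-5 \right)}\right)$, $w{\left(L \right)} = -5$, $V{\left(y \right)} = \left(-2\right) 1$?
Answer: $\frac{25576}{5} \approx 5115.2$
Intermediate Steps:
$V{\left(y \right)} = -2$
$n = -25576$ ($n = - 92 \left(280 - 2\right) = \left(-92\right) 278 = -25576$)
$\frac{n}{w{\left(406 \right)}} = - \frac{25576}{-5} = \left(-25576\right) \left(- \frac{1}{5}\right) = \frac{25576}{5}$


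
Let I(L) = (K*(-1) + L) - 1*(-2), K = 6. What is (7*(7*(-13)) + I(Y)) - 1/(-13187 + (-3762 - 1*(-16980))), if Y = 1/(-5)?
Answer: -99391/155 ≈ -641.23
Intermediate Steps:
Y = -⅕ ≈ -0.20000
I(L) = -4 + L (I(L) = (6*(-1) + L) - 1*(-2) = (-6 + L) + 2 = -4 + L)
(7*(7*(-13)) + I(Y)) - 1/(-13187 + (-3762 - 1*(-16980))) = (7*(7*(-13)) + (-4 - ⅕)) - 1/(-13187 + (-3762 - 1*(-16980))) = (7*(-91) - 21/5) - 1/(-13187 + (-3762 + 16980)) = (-637 - 21/5) - 1/(-13187 + 13218) = -3206/5 - 1/31 = -99391/155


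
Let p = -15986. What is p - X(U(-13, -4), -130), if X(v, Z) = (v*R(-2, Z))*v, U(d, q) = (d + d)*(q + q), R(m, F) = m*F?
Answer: -11264626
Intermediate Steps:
R(m, F) = F*m
U(d, q) = 4*d*q (U(d, q) = (2*d)*(2*q) = 4*d*q)
X(v, Z) = -2*Z*v² (X(v, Z) = (v*(Z*(-2)))*v = (v*(-2*Z))*v = (-2*Z*v)*v = -2*Z*v²)
p - X(U(-13, -4), -130) = -15986 - (-2)*(-130)*(4*(-13)*(-4))² = -15986 - (-2)*(-130)*208² = -15986 - (-2)*(-130)*43264 = -15986 - 1*11248640 = -15986 - 11248640 = -11264626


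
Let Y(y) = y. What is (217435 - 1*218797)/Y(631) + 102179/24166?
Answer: 31560857/15248746 ≈ 2.0697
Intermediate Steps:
(217435 - 1*218797)/Y(631) + 102179/24166 = (217435 - 1*218797)/631 + 102179/24166 = (217435 - 218797)*(1/631) + 102179*(1/24166) = -1362*1/631 + 102179/24166 = -1362/631 + 102179/24166 = 31560857/15248746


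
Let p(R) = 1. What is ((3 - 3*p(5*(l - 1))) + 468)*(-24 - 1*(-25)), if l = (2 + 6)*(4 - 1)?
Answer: 468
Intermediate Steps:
l = 24 (l = 8*3 = 24)
((3 - 3*p(5*(l - 1))) + 468)*(-24 - 1*(-25)) = ((3 - 3*1) + 468)*(-24 - 1*(-25)) = ((3 - 3) + 468)*(-24 + 25) = (0 + 468)*1 = 468*1 = 468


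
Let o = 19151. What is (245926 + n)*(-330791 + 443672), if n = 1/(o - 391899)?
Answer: 10347623442578007/372748 ≈ 2.7760e+10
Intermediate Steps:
n = -1/372748 (n = 1/(19151 - 391899) = 1/(-372748) = -1/372748 ≈ -2.6828e-6)
(245926 + n)*(-330791 + 443672) = (245926 - 1/372748)*(-330791 + 443672) = (91668424647/372748)*112881 = 10347623442578007/372748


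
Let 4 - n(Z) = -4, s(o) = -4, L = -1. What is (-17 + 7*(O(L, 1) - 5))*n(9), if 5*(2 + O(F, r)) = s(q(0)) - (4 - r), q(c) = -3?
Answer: -3032/5 ≈ -606.40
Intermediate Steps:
O(F, r) = -18/5 + r/5 (O(F, r) = -2 + (-4 - (4 - r))/5 = -2 + (-4 + (-4 + r))/5 = -2 + (-8 + r)/5 = -2 + (-8/5 + r/5) = -18/5 + r/5)
n(Z) = 8 (n(Z) = 4 - 1*(-4) = 4 + 4 = 8)
(-17 + 7*(O(L, 1) - 5))*n(9) = (-17 + 7*((-18/5 + (⅕)*1) - 5))*8 = (-17 + 7*((-18/5 + ⅕) - 5))*8 = (-17 + 7*(-17/5 - 5))*8 = (-17 + 7*(-42/5))*8 = (-17 - 294/5)*8 = -379/5*8 = -3032/5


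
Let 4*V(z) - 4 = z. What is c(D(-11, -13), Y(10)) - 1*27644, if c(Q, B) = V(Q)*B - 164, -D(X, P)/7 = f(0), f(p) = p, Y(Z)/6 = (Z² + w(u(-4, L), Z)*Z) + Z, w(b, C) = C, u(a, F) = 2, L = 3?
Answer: -26548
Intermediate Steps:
V(z) = 1 + z/4
Y(Z) = 6*Z + 12*Z² (Y(Z) = 6*((Z² + Z*Z) + Z) = 6*((Z² + Z²) + Z) = 6*(2*Z² + Z) = 6*(Z + 2*Z²) = 6*Z + 12*Z²)
D(X, P) = 0 (D(X, P) = -7*0 = 0)
c(Q, B) = -164 + B*(1 + Q/4) (c(Q, B) = (1 + Q/4)*B - 164 = B*(1 + Q/4) - 164 = -164 + B*(1 + Q/4))
c(D(-11, -13), Y(10)) - 1*27644 = (-164 + (6*10*(1 + 2*10))*(4 + 0)/4) - 1*27644 = (-164 + (¼)*(6*10*(1 + 20))*4) - 27644 = (-164 + (¼)*(6*10*21)*4) - 27644 = (-164 + (¼)*1260*4) - 27644 = (-164 + 1260) - 27644 = 1096 - 27644 = -26548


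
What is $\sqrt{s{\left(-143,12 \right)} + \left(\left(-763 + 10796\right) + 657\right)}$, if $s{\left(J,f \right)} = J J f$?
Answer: $\sqrt{256078} \approx 506.04$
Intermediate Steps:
$s{\left(J,f \right)} = f J^{2}$ ($s{\left(J,f \right)} = J^{2} f = f J^{2}$)
$\sqrt{s{\left(-143,12 \right)} + \left(\left(-763 + 10796\right) + 657\right)} = \sqrt{12 \left(-143\right)^{2} + \left(\left(-763 + 10796\right) + 657\right)} = \sqrt{12 \cdot 20449 + \left(10033 + 657\right)} = \sqrt{245388 + 10690} = \sqrt{256078}$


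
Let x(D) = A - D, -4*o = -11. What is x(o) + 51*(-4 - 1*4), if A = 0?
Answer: -1643/4 ≈ -410.75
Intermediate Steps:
o = 11/4 (o = -¼*(-11) = 11/4 ≈ 2.7500)
x(D) = -D (x(D) = 0 - D = -D)
x(o) + 51*(-4 - 1*4) = -1*11/4 + 51*(-4 - 1*4) = -11/4 + 51*(-4 - 4) = -11/4 + 51*(-8) = -11/4 - 408 = -1643/4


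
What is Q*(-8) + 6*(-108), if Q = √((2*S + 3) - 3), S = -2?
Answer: -648 - 16*I ≈ -648.0 - 16.0*I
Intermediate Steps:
Q = 2*I (Q = √((2*(-2) + 3) - 3) = √((-4 + 3) - 3) = √(-1 - 3) = √(-4) = 2*I ≈ 2.0*I)
Q*(-8) + 6*(-108) = (2*I)*(-8) + 6*(-108) = -16*I - 648 = -648 - 16*I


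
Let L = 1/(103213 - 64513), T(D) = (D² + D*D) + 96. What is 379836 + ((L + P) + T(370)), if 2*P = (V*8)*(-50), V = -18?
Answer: 25438748401/38700 ≈ 6.5733e+5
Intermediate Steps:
T(D) = 96 + 2*D² (T(D) = (D² + D²) + 96 = 2*D² + 96 = 96 + 2*D²)
L = 1/38700 ≈ 2.5840e-5
P = 3600 (P = (-18*8*(-50))/2 = (-144*(-50))/2 = (½)*7200 = 3600)
379836 + ((L + P) + T(370)) = 379836 + ((1/38700 + 3600) + (96 + 2*370²)) = 379836 + (139320001/38700 + (96 + 2*136900)) = 379836 + (139320001/38700 + (96 + 273800)) = 379836 + (139320001/38700 + 273896) = 379836 + 10739095201/38700 = 25438748401/38700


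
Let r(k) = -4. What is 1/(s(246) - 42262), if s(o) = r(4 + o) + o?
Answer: -1/42020 ≈ -2.3798e-5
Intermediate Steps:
s(o) = -4 + o
1/(s(246) - 42262) = 1/((-4 + 246) - 42262) = 1/(242 - 42262) = 1/(-42020) = -1/42020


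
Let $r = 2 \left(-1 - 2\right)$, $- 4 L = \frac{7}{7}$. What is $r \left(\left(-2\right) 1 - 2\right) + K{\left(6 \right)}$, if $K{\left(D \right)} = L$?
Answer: $\frac{95}{4} \approx 23.75$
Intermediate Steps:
$L = - \frac{1}{4}$ ($L = - \frac{7 \cdot \frac{1}{7}}{4} = \left(- \frac{1}{4}\right) 1 = - \frac{1}{4} \approx -0.25$)
$K{\left(D \right)} = - \frac{1}{4}$
$r = -6$ ($r = 2 \left(-3\right) = -6$)
$r \left(\left(-2\right) 1 - 2\right) + K{\left(6 \right)} = - 6 \left(\left(-2\right) 1 - 2\right) - \frac{1}{4} = - 6 \left(-2 - 2\right) - \frac{1}{4} = \left(-6\right) \left(-4\right) - \frac{1}{4} = 24 - \frac{1}{4} = \frac{95}{4}$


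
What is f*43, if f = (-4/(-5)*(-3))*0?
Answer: 0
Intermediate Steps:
f = 0 (f = (-4*(-1/5)*(-3))*0 = ((4/5)*(-3))*0 = -12/5*0 = 0)
f*43 = 0*43 = 0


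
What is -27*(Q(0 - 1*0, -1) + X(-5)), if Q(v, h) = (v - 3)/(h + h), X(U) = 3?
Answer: -243/2 ≈ -121.50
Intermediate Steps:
Q(v, h) = (-3 + v)/(2*h) (Q(v, h) = (-3 + v)/((2*h)) = (-3 + v)*(1/(2*h)) = (-3 + v)/(2*h))
-27*(Q(0 - 1*0, -1) + X(-5)) = -27*((½)*(-3 + (0 - 1*0))/(-1) + 3) = -27*((½)*(-1)*(-3 + (0 + 0)) + 3) = -27*((½)*(-1)*(-3 + 0) + 3) = -27*((½)*(-1)*(-3) + 3) = -27*(3/2 + 3) = -27*9/2 = -243/2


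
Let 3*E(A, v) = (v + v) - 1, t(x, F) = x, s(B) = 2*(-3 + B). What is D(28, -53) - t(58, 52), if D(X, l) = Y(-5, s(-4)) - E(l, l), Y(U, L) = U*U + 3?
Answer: 17/3 ≈ 5.6667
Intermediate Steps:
s(B) = -6 + 2*B
Y(U, L) = 3 + U² (Y(U, L) = U² + 3 = 3 + U²)
E(A, v) = -⅓ + 2*v/3 (E(A, v) = ((v + v) - 1)/3 = (2*v - 1)/3 = (-1 + 2*v)/3 = -⅓ + 2*v/3)
D(X, l) = 85/3 - 2*l/3 (D(X, l) = (3 + (-5)²) - (-⅓ + 2*l/3) = (3 + 25) + (⅓ - 2*l/3) = 28 + (⅓ - 2*l/3) = 85/3 - 2*l/3)
D(28, -53) - t(58, 52) = (85/3 - ⅔*(-53)) - 1*58 = (85/3 + 106/3) - 58 = 191/3 - 58 = 17/3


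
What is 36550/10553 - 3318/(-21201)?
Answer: 269970468/74578051 ≈ 3.6200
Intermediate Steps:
36550/10553 - 3318/(-21201) = 36550*(1/10553) - 3318*(-1/21201) = 36550/10553 + 1106/7067 = 269970468/74578051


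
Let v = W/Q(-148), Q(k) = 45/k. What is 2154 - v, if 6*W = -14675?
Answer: -159032/27 ≈ -5890.1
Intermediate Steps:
W = -14675/6 (W = (⅙)*(-14675) = -14675/6 ≈ -2445.8)
v = 217190/27 (v = -14675/(6*(45/(-148))) = -14675/(6*(45*(-1/148))) = -14675/(6*(-45/148)) = -14675/6*(-148/45) = 217190/27 ≈ 8044.1)
2154 - v = 2154 - 1*217190/27 = 2154 - 217190/27 = -159032/27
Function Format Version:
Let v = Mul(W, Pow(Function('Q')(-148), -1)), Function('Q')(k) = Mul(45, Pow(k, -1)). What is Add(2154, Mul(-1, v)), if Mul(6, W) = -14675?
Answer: Rational(-159032, 27) ≈ -5890.1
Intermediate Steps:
W = Rational(-14675, 6) (W = Mul(Rational(1, 6), -14675) = Rational(-14675, 6) ≈ -2445.8)
v = Rational(217190, 27) (v = Mul(Rational(-14675, 6), Pow(Mul(45, Pow(-148, -1)), -1)) = Mul(Rational(-14675, 6), Pow(Mul(45, Rational(-1, 148)), -1)) = Mul(Rational(-14675, 6), Pow(Rational(-45, 148), -1)) = Mul(Rational(-14675, 6), Rational(-148, 45)) = Rational(217190, 27) ≈ 8044.1)
Add(2154, Mul(-1, v)) = Add(2154, Mul(-1, Rational(217190, 27))) = Add(2154, Rational(-217190, 27)) = Rational(-159032, 27)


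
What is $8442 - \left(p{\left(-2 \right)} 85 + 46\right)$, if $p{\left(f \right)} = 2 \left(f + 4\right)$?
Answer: $8056$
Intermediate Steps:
$p{\left(f \right)} = 8 + 2 f$ ($p{\left(f \right)} = 2 \left(4 + f\right) = 8 + 2 f$)
$8442 - \left(p{\left(-2 \right)} 85 + 46\right) = 8442 - \left(\left(8 + 2 \left(-2\right)\right) 85 + 46\right) = 8442 - \left(\left(8 - 4\right) 85 + 46\right) = 8442 - \left(4 \cdot 85 + 46\right) = 8442 - \left(340 + 46\right) = 8442 - 386 = 8056$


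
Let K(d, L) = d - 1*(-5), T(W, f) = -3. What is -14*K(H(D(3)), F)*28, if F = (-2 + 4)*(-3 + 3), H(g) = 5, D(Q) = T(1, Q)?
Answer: -3920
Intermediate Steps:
D(Q) = -3
F = 0 (F = 2*0 = 0)
K(d, L) = 5 + d (K(d, L) = d + 5 = 5 + d)
-14*K(H(D(3)), F)*28 = -14*(5 + 5)*28 = -14*10*28 = -140*28 = -3920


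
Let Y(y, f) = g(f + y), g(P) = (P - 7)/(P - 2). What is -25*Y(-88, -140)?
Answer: -1175/46 ≈ -25.543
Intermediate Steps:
g(P) = (-7 + P)/(-2 + P)
Y(y, f) = (-7 + f + y)/(-2 + f + y) (Y(y, f) = (-7 + (f + y))/(-2 + (f + y)) = (-7 + f + y)/(-2 + f + y))
-25*Y(-88, -140) = -25*(-7 - 140 - 88)/(-2 - 140 - 88) = -25*(-235)/(-230) = -(-5)*(-235)/46 = -25*47/46 = -1175/46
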